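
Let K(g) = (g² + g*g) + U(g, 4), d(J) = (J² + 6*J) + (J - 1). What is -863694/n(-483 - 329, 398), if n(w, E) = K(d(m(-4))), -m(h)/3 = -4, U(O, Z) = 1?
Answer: -95966/11451 ≈ -8.3806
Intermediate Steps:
m(h) = 12 (m(h) = -3*(-4) = 12)
d(J) = -1 + J² + 7*J (d(J) = (J² + 6*J) + (-1 + J) = -1 + J² + 7*J)
K(g) = 1 + 2*g² (K(g) = (g² + g*g) + 1 = (g² + g²) + 1 = 2*g² + 1 = 1 + 2*g²)
n(w, E) = 103059 (n(w, E) = 1 + 2*(-1 + 12² + 7*12)² = 1 + 2*(-1 + 144 + 84)² = 1 + 2*227² = 1 + 2*51529 = 1 + 103058 = 103059)
-863694/n(-483 - 329, 398) = -863694/103059 = -863694*1/103059 = -95966/11451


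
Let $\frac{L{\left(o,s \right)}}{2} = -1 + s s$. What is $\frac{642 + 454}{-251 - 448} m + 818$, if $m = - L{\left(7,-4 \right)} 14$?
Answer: $\frac{344034}{233} \approx 1476.5$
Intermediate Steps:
$L{\left(o,s \right)} = -2 + 2 s^{2}$ ($L{\left(o,s \right)} = 2 \left(-1 + s s\right) = 2 \left(-1 + s^{2}\right) = -2 + 2 s^{2}$)
$m = -420$ ($m = - (-2 + 2 \left(-4\right)^{2}) 14 = - (-2 + 2 \cdot 16) 14 = - (-2 + 32) 14 = \left(-1\right) 30 \cdot 14 = \left(-30\right) 14 = -420$)
$\frac{642 + 454}{-251 - 448} m + 818 = \frac{642 + 454}{-251 - 448} \left(-420\right) + 818 = \frac{1096}{-699} \left(-420\right) + 818 = 1096 \left(- \frac{1}{699}\right) \left(-420\right) + 818 = \left(- \frac{1096}{699}\right) \left(-420\right) + 818 = \frac{153440}{233} + 818 = \frac{344034}{233}$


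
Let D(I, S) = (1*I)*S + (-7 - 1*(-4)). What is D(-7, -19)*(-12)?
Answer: -1560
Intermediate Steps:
D(I, S) = -3 + I*S (D(I, S) = I*S + (-7 + 4) = I*S - 3 = -3 + I*S)
D(-7, -19)*(-12) = (-3 - 7*(-19))*(-12) = (-3 + 133)*(-12) = 130*(-12) = -1560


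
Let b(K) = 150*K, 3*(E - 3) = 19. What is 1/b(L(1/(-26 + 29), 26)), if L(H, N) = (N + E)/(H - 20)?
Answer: -59/15900 ≈ -0.0037107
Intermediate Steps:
E = 28/3 (E = 3 + (⅓)*19 = 3 + 19/3 = 28/3 ≈ 9.3333)
L(H, N) = (28/3 + N)/(-20 + H) (L(H, N) = (N + 28/3)/(H - 20) = (28/3 + N)/(-20 + H))
1/b(L(1/(-26 + 29), 26)) = 1/(150*((28/3 + 26)/(-20 + 1/(-26 + 29)))) = 1/(150*((106/3)/(-20 + 1/3))) = 1/(150*((106/3)/(-20 + ⅓))) = 1/(150*((106/3)/(-59/3))) = 1/(150*(-3/59*106/3)) = 1/(150*(-106/59)) = 1/(-15900/59) = -59/15900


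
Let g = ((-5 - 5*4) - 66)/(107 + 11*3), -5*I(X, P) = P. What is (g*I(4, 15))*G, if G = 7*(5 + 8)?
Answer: 3549/20 ≈ 177.45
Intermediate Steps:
I(X, P) = -P/5
g = -13/20 (g = ((-5 - 20) - 66)/(107 + 33) = (-25 - 66)/140 = -91*1/140 = -13/20 ≈ -0.65000)
G = 91 (G = 7*13 = 91)
(g*I(4, 15))*G = -(-13)*15/100*91 = -13/20*(-3)*91 = (39/20)*91 = 3549/20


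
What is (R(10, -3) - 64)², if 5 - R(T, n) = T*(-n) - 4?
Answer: 7225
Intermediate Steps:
R(T, n) = 9 + T*n (R(T, n) = 5 - (T*(-n) - 4) = 5 - (-T*n - 4) = 5 - (-4 - T*n) = 5 + (4 + T*n) = 9 + T*n)
(R(10, -3) - 64)² = ((9 + 10*(-3)) - 64)² = ((9 - 30) - 64)² = (-21 - 64)² = (-85)² = 7225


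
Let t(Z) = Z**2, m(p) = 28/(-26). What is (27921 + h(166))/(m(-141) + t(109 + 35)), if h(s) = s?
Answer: 365131/269554 ≈ 1.3546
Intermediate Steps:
m(p) = -14/13 (m(p) = 28*(-1/26) = -14/13)
(27921 + h(166))/(m(-141) + t(109 + 35)) = (27921 + 166)/(-14/13 + (109 + 35)**2) = 28087/(-14/13 + 144**2) = 28087/(-14/13 + 20736) = 28087/(269554/13) = 28087*(13/269554) = 365131/269554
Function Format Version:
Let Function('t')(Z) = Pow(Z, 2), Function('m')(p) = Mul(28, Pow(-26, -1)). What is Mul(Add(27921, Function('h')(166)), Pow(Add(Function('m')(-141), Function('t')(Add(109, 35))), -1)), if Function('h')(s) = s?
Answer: Rational(365131, 269554) ≈ 1.3546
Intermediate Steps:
Function('m')(p) = Rational(-14, 13) (Function('m')(p) = Mul(28, Rational(-1, 26)) = Rational(-14, 13))
Mul(Add(27921, Function('h')(166)), Pow(Add(Function('m')(-141), Function('t')(Add(109, 35))), -1)) = Mul(Add(27921, 166), Pow(Add(Rational(-14, 13), Pow(Add(109, 35), 2)), -1)) = Mul(28087, Pow(Add(Rational(-14, 13), Pow(144, 2)), -1)) = Mul(28087, Pow(Add(Rational(-14, 13), 20736), -1)) = Mul(28087, Pow(Rational(269554, 13), -1)) = Mul(28087, Rational(13, 269554)) = Rational(365131, 269554)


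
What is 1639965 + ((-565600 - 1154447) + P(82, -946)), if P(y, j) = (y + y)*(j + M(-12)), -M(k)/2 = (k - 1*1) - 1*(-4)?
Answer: -232274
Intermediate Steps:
M(k) = -6 - 2*k (M(k) = -2*((k - 1*1) - 1*(-4)) = -2*((k - 1) + 4) = -2*((-1 + k) + 4) = -2*(3 + k) = -6 - 2*k)
P(y, j) = 2*y*(18 + j) (P(y, j) = (y + y)*(j + (-6 - 2*(-12))) = (2*y)*(j + (-6 + 24)) = (2*y)*(j + 18) = (2*y)*(18 + j) = 2*y*(18 + j))
1639965 + ((-565600 - 1154447) + P(82, -946)) = 1639965 + ((-565600 - 1154447) + 2*82*(18 - 946)) = 1639965 + (-1720047 + 2*82*(-928)) = 1639965 + (-1720047 - 152192) = 1639965 - 1872239 = -232274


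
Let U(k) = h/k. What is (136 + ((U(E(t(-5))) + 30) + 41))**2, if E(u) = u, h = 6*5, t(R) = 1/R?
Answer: 3249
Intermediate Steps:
h = 30
U(k) = 30/k
(136 + ((U(E(t(-5))) + 30) + 41))**2 = (136 + ((30/(1/(-5)) + 30) + 41))**2 = (136 + ((30/(-1/5) + 30) + 41))**2 = (136 + ((30*(-5) + 30) + 41))**2 = (136 + ((-150 + 30) + 41))**2 = (136 + (-120 + 41))**2 = (136 - 79)**2 = 57**2 = 3249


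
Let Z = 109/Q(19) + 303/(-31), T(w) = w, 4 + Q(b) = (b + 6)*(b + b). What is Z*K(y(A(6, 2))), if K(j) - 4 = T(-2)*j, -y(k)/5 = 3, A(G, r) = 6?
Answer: -4815403/14663 ≈ -328.41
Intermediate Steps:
Q(b) = -4 + 2*b*(6 + b) (Q(b) = -4 + (b + 6)*(b + b) = -4 + (6 + b)*(2*b) = -4 + 2*b*(6 + b))
y(k) = -15 (y(k) = -5*3 = -15)
Z = -283259/29326 (Z = 109/(-4 + 2*19² + 12*19) + 303/(-31) = 109/(-4 + 2*361 + 228) + 303*(-1/31) = 109/(-4 + 722 + 228) - 303/31 = 109/946 - 303/31 = -283259/29326 ≈ -9.6590)
K(j) = 4 - 2*j
Z*K(y(A(6, 2))) = -283259*(4 - 2*(-15))/29326 = -283259*(4 + 30)/29326 = -283259/29326*34 = -4815403/14663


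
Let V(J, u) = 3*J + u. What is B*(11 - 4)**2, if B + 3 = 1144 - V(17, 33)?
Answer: 51793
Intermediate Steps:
V(J, u) = u + 3*J
B = 1057 (B = -3 + (1144 - (33 + 3*17)) = -3 + (1144 - (33 + 51)) = -3 + (1144 - 1*84) = -3 + (1144 - 84) = -3 + 1060 = 1057)
B*(11 - 4)**2 = 1057*(11 - 4)**2 = 1057*7**2 = 1057*49 = 51793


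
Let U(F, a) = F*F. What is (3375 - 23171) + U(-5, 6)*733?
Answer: -1471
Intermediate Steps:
U(F, a) = F²
(3375 - 23171) + U(-5, 6)*733 = (3375 - 23171) + (-5)²*733 = -19796 + 25*733 = -19796 + 18325 = -1471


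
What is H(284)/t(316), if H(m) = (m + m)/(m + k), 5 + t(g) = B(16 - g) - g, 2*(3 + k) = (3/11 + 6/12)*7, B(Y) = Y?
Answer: -24992/7751943 ≈ -0.0032240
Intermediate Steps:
k = -13/44 (k = -3 + ((3/11 + 6/12)*7)/2 = -3 + ((3*(1/11) + 6*(1/12))*7)/2 = -3 + ((3/11 + ½)*7)/2 = -3 + ((17/22)*7)/2 = -3 + (½)*(119/22) = -3 + 119/44 = -13/44 ≈ -0.29545)
t(g) = 11 - 2*g (t(g) = -5 + ((16 - g) - g) = -5 + (16 - 2*g) = 11 - 2*g)
H(m) = 2*m/(-13/44 + m) (H(m) = (m + m)/(m - 13/44) = (2*m)/(-13/44 + m) = 2*m/(-13/44 + m))
H(284)/t(316) = (88*284/(-13 + 44*284))/(11 - 2*316) = (88*284/(-13 + 12496))/(11 - 632) = (88*284/12483)/(-621) = (88*284*(1/12483))*(-1/621) = (24992/12483)*(-1/621) = -24992/7751943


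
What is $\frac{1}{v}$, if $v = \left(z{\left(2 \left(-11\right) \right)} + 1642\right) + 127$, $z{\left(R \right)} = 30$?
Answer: $\frac{1}{1799} \approx 0.00055586$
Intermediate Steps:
$v = 1799$ ($v = \left(30 + 1642\right) + 127 = 1672 + 127 = 1799$)
$\frac{1}{v} = \frac{1}{1799}$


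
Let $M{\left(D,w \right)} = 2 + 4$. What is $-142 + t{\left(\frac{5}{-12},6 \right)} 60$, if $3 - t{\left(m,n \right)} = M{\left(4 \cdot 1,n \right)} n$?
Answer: $-2122$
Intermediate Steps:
$M{\left(D,w \right)} = 6$
$t{\left(m,n \right)} = 3 - 6 n$
$-142 + t{\left(\frac{5}{-12},6 \right)} 60 = -142 + \left(3 - 36\right) 60 = -142 - 1980 = -2122$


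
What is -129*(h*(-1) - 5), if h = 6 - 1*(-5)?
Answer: 2064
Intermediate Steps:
h = 11 (h = 6 + 5 = 11)
-129*(h*(-1) - 5) = -129*(11*(-1) - 5) = -129*(-11 - 5) = -129*(-16) = 2064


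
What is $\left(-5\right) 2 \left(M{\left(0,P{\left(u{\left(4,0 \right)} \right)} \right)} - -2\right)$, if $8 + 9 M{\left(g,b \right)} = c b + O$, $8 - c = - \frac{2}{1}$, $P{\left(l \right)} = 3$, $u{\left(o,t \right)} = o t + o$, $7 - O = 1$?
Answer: $- \frac{460}{9} \approx -51.111$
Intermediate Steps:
$O = 6$ ($O = 7 - 1 = 6$)
$u{\left(o,t \right)} = o + o t$
$c = 10$ ($c = 8 - - \frac{2}{1} = 8 - \left(-2\right) 1 = 8 - -2 = 8 + 2 = 10$)
$M{\left(g,b \right)} = - \frac{2}{9} + \frac{10 b}{9}$ ($M{\left(g,b \right)} = - \frac{8}{9} + \frac{10 b + 6}{9} = - \frac{8}{9} + \frac{6 + 10 b}{9} = - \frac{8}{9} + \left(\frac{2}{3} + \frac{10 b}{9}\right) = - \frac{2}{9} + \frac{10 b}{9}$)
$\left(-5\right) 2 \left(M{\left(0,P{\left(u{\left(4,0 \right)} \right)} \right)} - -2\right) = \left(-5\right) 2 \left(\left(- \frac{2}{9} + \frac{10}{9} \cdot 3\right) - -2\right) = - 10 \left(\left(- \frac{2}{9} + \frac{10}{3}\right) + 2\right) = - 10 \left(\frac{28}{9} + 2\right) = \left(-10\right) \frac{46}{9} = - \frac{460}{9}$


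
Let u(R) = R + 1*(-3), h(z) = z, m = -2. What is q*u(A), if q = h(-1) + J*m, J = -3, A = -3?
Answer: -30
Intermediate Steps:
u(R) = -3 + R (u(R) = R - 3 = -3 + R)
q = 5 (q = -1 - 3*(-2) = -1 + 6 = 5)
q*u(A) = 5*(-3 - 3) = 5*(-6) = -30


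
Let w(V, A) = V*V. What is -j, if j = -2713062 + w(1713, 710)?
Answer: -221307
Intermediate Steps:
w(V, A) = V**2
j = 221307 (j = -2713062 + 1713**2 = -2713062 + 2934369 = 221307)
-j = -1*221307 = -221307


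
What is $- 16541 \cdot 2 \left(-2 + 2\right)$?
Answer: $0$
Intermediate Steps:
$- 16541 \cdot 2 \left(-2 + 2\right) = - 16541 \cdot 2 \cdot 0 = \left(-16541\right) 0 = 0$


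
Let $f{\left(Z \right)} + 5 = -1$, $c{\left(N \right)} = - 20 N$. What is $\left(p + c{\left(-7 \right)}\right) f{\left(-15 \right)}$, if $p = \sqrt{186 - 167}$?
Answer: $-840 - 6 \sqrt{19} \approx -866.15$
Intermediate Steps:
$p = \sqrt{19} \approx 4.3589$
$f{\left(Z \right)} = -6$ ($f{\left(Z \right)} = -5 - 1 = -6$)
$\left(p + c{\left(-7 \right)}\right) f{\left(-15 \right)} = \left(\sqrt{19} - -140\right) \left(-6\right) = \left(\sqrt{19} + 140\right) \left(-6\right) = \left(140 + \sqrt{19}\right) \left(-6\right) = -840 - 6 \sqrt{19}$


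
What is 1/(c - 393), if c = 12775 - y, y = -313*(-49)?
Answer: -1/2955 ≈ -0.00033841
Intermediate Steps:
y = 15337
c = -2562 (c = 12775 - 1*15337 = 12775 - 15337 = -2562)
1/(c - 393) = 1/(-2562 - 393) = 1/(-2955) = -1/2955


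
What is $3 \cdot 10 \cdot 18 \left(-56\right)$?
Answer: $-30240$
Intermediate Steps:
$3 \cdot 10 \cdot 18 \left(-56\right) = 30 \cdot 18 \left(-56\right) = 540 \left(-56\right) = -30240$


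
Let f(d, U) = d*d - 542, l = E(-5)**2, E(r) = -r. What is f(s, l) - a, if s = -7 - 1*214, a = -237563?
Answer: 285862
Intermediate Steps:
l = 25 (l = (-1*(-5))**2 = 5**2 = 25)
s = -221 (s = -7 - 214 = -221)
f(d, U) = -542 + d**2 (f(d, U) = d**2 - 542 = -542 + d**2)
f(s, l) - a = (-542 + (-221)**2) - 1*(-237563) = (-542 + 48841) + 237563 = 48299 + 237563 = 285862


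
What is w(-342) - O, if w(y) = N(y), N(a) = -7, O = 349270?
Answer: -349277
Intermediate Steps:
w(y) = -7
w(-342) - O = -7 - 1*349270 = -7 - 349270 = -349277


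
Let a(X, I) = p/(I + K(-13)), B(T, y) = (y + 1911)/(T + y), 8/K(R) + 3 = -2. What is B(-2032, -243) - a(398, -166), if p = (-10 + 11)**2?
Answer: -1386409/1906450 ≈ -0.72722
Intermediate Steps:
K(R) = -8/5 (K(R) = 8/(-3 - 2) = 8/(-5) = 8*(-1/5) = -8/5)
p = 1 (p = 1**2 = 1)
B(T, y) = (1911 + y)/(T + y)
a(X, I) = 1/(-8/5 + I) (a(X, I) = 1/(I - 8/5) = 1/(-8/5 + I))
B(-2032, -243) - a(398, -166) = (1911 - 243)/(-2032 - 243) - 5/(-8 + 5*(-166)) = 1668/(-2275) - 5/(-8 - 830) = -1/2275*1668 - 5/(-838) = -1668/2275 - 5*(-1)/838 = -1668/2275 - 1*(-5/838) = -1668/2275 + 5/838 = -1386409/1906450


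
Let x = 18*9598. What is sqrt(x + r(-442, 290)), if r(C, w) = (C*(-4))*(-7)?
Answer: 2*sqrt(40097) ≈ 400.48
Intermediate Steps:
r(C, w) = 28*C (r(C, w) = -4*C*(-7) = 28*C)
x = 172764
sqrt(x + r(-442, 290)) = sqrt(172764 + 28*(-442)) = sqrt(172764 - 12376) = sqrt(160388) = 2*sqrt(40097)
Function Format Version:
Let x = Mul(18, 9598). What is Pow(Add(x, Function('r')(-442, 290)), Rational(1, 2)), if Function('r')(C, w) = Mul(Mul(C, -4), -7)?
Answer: Mul(2, Pow(40097, Rational(1, 2))) ≈ 400.48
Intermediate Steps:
Function('r')(C, w) = Mul(28, C) (Function('r')(C, w) = Mul(Mul(-4, C), -7) = Mul(28, C))
x = 172764
Pow(Add(x, Function('r')(-442, 290)), Rational(1, 2)) = Pow(Add(172764, Mul(28, -442)), Rational(1, 2)) = Pow(Add(172764, -12376), Rational(1, 2)) = Pow(160388, Rational(1, 2)) = Mul(2, Pow(40097, Rational(1, 2)))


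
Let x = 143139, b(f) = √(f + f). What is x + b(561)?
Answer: 143139 + √1122 ≈ 1.4317e+5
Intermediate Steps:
b(f) = √2*√f (b(f) = √(2*f) = √2*√f)
x + b(561) = 143139 + √2*√561 = 143139 + √1122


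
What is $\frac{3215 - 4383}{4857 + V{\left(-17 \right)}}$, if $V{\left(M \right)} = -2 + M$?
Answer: $- \frac{584}{2419} \approx -0.24142$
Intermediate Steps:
$\frac{3215 - 4383}{4857 + V{\left(-17 \right)}} = \frac{3215 - 4383}{4857 - 19} = - \frac{1168}{4857 - 19} = - \frac{1168}{4838} = \left(-1168\right) \frac{1}{4838} = - \frac{584}{2419}$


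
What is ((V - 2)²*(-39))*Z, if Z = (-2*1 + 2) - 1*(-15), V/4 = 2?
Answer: -21060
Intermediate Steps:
V = 8 (V = 4*2 = 8)
Z = 15 (Z = (-2 + 2) + 15 = 0 + 15 = 15)
((V - 2)²*(-39))*Z = ((8 - 2)²*(-39))*15 = (6²*(-39))*15 = (36*(-39))*15 = -1404*15 = -21060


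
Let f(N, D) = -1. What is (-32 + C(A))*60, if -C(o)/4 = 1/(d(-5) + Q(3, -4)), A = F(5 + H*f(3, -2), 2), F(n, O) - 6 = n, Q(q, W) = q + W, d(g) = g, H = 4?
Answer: -1880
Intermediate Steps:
Q(q, W) = W + q
F(n, O) = 6 + n
A = 7 (A = 6 + (5 + 4*(-1)) = 6 + (5 - 4) = 6 + 1 = 7)
C(o) = ⅔ (C(o) = -4/(-5 + (-4 + 3)) = -4/(-5 - 1) = -4/(-6) = -4*(-⅙) = ⅔)
(-32 + C(A))*60 = (-32 + ⅔)*60 = -94/3*60 = -1880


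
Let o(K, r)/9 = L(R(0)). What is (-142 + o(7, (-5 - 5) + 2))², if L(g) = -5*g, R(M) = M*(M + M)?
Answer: 20164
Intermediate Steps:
R(M) = 2*M² (R(M) = M*(2*M) = 2*M²)
o(K, r) = 0 (o(K, r) = 9*(-10*0²) = 9*(-10*0) = 9*(-5*0) = 9*0 = 0)
(-142 + o(7, (-5 - 5) + 2))² = (-142 + 0)² = (-142)² = 20164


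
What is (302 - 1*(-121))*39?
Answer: 16497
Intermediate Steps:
(302 - 1*(-121))*39 = (302 + 121)*39 = 423*39 = 16497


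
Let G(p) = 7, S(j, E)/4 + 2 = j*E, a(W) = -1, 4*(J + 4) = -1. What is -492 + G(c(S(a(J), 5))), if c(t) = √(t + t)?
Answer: -485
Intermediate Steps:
J = -17/4 (J = -4 + (¼)*(-1) = -4 - ¼ = -17/4 ≈ -4.2500)
S(j, E) = -8 + 4*E*j (S(j, E) = -8 + 4*(j*E) = -8 + 4*(E*j) = -8 + 4*E*j)
c(t) = √2*√t (c(t) = √(2*t) = √2*√t)
-492 + G(c(S(a(J), 5))) = -492 + 7 = -485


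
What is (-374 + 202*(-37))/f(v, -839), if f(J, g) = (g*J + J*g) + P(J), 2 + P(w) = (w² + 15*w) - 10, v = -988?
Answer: -981/327397 ≈ -0.0029964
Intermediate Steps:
P(w) = -12 + w² + 15*w (P(w) = -2 + ((w² + 15*w) - 10) = -2 + (-10 + w² + 15*w) = -12 + w² + 15*w)
f(J, g) = -12 + J² + 15*J + 2*J*g (f(J, g) = (g*J + J*g) + (-12 + J² + 15*J) = (J*g + J*g) + (-12 + J² + 15*J) = 2*J*g + (-12 + J² + 15*J) = -12 + J² + 15*J + 2*J*g)
(-374 + 202*(-37))/f(v, -839) = (-374 + 202*(-37))/(-12 + (-988)² + 15*(-988) + 2*(-988)*(-839)) = (-374 - 7474)/(-12 + 976144 - 14820 + 1657864) = -7848/2619176 = -7848*1/2619176 = -981/327397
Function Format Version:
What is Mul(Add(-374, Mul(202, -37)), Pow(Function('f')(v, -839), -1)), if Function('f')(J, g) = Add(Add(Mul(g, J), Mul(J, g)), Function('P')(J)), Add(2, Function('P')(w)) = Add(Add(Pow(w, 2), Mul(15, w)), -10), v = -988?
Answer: Rational(-981, 327397) ≈ -0.0029964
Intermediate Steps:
Function('P')(w) = Add(-12, Pow(w, 2), Mul(15, w)) (Function('P')(w) = Add(-2, Add(Add(Pow(w, 2), Mul(15, w)), -10)) = Add(-2, Add(-10, Pow(w, 2), Mul(15, w))) = Add(-12, Pow(w, 2), Mul(15, w)))
Function('f')(J, g) = Add(-12, Pow(J, 2), Mul(15, J), Mul(2, J, g)) (Function('f')(J, g) = Add(Add(Mul(g, J), Mul(J, g)), Add(-12, Pow(J, 2), Mul(15, J))) = Add(Add(Mul(J, g), Mul(J, g)), Add(-12, Pow(J, 2), Mul(15, J))) = Add(Mul(2, J, g), Add(-12, Pow(J, 2), Mul(15, J))) = Add(-12, Pow(J, 2), Mul(15, J), Mul(2, J, g)))
Mul(Add(-374, Mul(202, -37)), Pow(Function('f')(v, -839), -1)) = Mul(Add(-374, Mul(202, -37)), Pow(Add(-12, Pow(-988, 2), Mul(15, -988), Mul(2, -988, -839)), -1)) = Mul(Add(-374, -7474), Pow(Add(-12, 976144, -14820, 1657864), -1)) = Mul(-7848, Pow(2619176, -1)) = Mul(-7848, Rational(1, 2619176)) = Rational(-981, 327397)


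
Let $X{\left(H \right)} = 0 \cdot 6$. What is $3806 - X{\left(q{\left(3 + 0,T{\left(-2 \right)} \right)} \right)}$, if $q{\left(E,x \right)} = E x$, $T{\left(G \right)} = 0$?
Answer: $3806$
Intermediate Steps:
$X{\left(H \right)} = 0$
$3806 - X{\left(q{\left(3 + 0,T{\left(-2 \right)} \right)} \right)} = 3806 - 0 = 3806 + 0 = 3806$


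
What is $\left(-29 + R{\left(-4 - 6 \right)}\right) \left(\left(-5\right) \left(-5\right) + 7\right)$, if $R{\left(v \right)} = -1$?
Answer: $-960$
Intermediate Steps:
$\left(-29 + R{\left(-4 - 6 \right)}\right) \left(\left(-5\right) \left(-5\right) + 7\right) = \left(-29 - 1\right) \left(\left(-5\right) \left(-5\right) + 7\right) = - 30 \left(25 + 7\right) = \left(-30\right) 32 = -960$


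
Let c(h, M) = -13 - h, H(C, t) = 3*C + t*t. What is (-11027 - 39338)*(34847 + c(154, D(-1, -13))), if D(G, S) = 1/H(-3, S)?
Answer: -1746658200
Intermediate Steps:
H(C, t) = t² + 3*C (H(C, t) = 3*C + t² = t² + 3*C)
D(G, S) = 1/(-9 + S²) (D(G, S) = 1/(S² + 3*(-3)) = 1/(S² - 9) = 1/(-9 + S²))
(-11027 - 39338)*(34847 + c(154, D(-1, -13))) = (-11027 - 39338)*(34847 + (-13 - 1*154)) = -50365*(34847 + (-13 - 154)) = -50365*(34847 - 167) = -50365*34680 = -1746658200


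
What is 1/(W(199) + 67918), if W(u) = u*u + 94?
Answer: 1/107613 ≈ 9.2926e-6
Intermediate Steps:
W(u) = 94 + u² (W(u) = u² + 94 = 94 + u²)
1/(W(199) + 67918) = 1/((94 + 199²) + 67918) = 1/((94 + 39601) + 67918) = 1/(39695 + 67918) = 1/107613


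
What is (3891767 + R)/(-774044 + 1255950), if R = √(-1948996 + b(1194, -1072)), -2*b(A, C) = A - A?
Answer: 3891767/481906 + I*√487249/240953 ≈ 8.0758 + 0.002897*I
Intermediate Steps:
b(A, C) = 0 (b(A, C) = -(A - A)/2 = -½*0 = 0)
R = 2*I*√487249 (R = √(-1948996 + 0) = √(-1948996) = 2*I*√487249 ≈ 1396.1*I)
(3891767 + R)/(-774044 + 1255950) = (3891767 + 2*I*√487249)/(-774044 + 1255950) = (3891767 + 2*I*√487249)/481906 = (3891767 + 2*I*√487249)*(1/481906) = 3891767/481906 + I*√487249/240953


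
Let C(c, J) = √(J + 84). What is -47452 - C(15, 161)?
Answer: -47452 - 7*√5 ≈ -47468.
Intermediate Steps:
C(c, J) = √(84 + J)
-47452 - C(15, 161) = -47452 - √(84 + 161) = -47452 - √245 = -47452 - 7*√5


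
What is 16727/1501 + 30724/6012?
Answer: 36669862/2256003 ≈ 16.254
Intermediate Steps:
16727/1501 + 30724/6012 = 16727*(1/1501) + 30724*(1/6012) = 16727/1501 + 7681/1503 = 36669862/2256003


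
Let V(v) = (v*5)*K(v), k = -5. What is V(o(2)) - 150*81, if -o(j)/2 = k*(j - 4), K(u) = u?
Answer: -10150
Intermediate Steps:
o(j) = -40 + 10*j (o(j) = -(-10)*(j - 4) = -(-10)*(-4 + j) = -2*(20 - 5*j) = -40 + 10*j)
V(v) = 5*v² (V(v) = (v*5)*v = (5*v)*v = 5*v²)
V(o(2)) - 150*81 = 5*(-40 + 10*2)² - 150*81 = 5*(-40 + 20)² - 12150 = 5*(-20)² - 12150 = 5*400 - 12150 = 2000 - 12150 = -10150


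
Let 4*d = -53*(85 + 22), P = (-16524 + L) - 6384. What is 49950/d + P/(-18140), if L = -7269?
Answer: -3453238233/102871940 ≈ -33.568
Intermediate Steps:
P = -30177 (P = (-16524 - 7269) - 6384 = -23793 - 6384 = -30177)
d = -5671/4 (d = (-53*(85 + 22))/4 = (-53*107)/4 = (¼)*(-5671) = -5671/4 ≈ -1417.8)
49950/d + P/(-18140) = 49950/(-5671/4) - 30177/(-18140) = 49950*(-4/5671) - 30177*(-1/18140) = -199800/5671 + 30177/18140 = -3453238233/102871940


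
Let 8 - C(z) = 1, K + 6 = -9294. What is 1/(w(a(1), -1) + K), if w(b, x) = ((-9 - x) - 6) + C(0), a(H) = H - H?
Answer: -1/9307 ≈ -0.00010745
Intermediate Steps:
K = -9300 (K = -6 - 9294 = -9300)
a(H) = 0
C(z) = 7 (C(z) = 8 - 1*1 = 8 - 1 = 7)
w(b, x) = -8 - x (w(b, x) = ((-9 - x) - 6) + 7 = (-15 - x) + 7 = -8 - x)
1/(w(a(1), -1) + K) = 1/((-8 - 1*(-1)) - 9300) = 1/((-8 + 1) - 9300) = 1/(-7 - 9300) = 1/(-9307) = -1/9307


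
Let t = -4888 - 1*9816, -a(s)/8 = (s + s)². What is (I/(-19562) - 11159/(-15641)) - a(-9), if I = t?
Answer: 396760276443/152984621 ≈ 2593.5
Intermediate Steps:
a(s) = -32*s² (a(s) = -8*(s + s)² = -8*4*s² = -32*s²)
t = -14704 (t = -4888 - 9816 = -14704)
I = -14704
(I/(-19562) - 11159/(-15641)) - a(-9) = (-14704/(-19562) - 11159/(-15641)) - (-32)*(-9)² = (-14704*(-1/19562) - 11159*(-1/15641)) - (-32)*81 = (7352/9781 + 11159/15641) - 1*(-2592) = 224138811/152984621 + 2592 = 396760276443/152984621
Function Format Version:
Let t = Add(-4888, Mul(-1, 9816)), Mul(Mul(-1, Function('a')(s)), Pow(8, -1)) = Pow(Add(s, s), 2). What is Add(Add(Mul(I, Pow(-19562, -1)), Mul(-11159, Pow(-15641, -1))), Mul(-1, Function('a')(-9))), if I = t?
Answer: Rational(396760276443, 152984621) ≈ 2593.5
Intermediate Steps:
Function('a')(s) = Mul(-32, Pow(s, 2)) (Function('a')(s) = Mul(-8, Pow(Add(s, s), 2)) = Mul(-8, Pow(Mul(2, s), 2)) = Mul(-8, Mul(4, Pow(s, 2))) = Mul(-32, Pow(s, 2)))
t = -14704 (t = Add(-4888, -9816) = -14704)
I = -14704
Add(Add(Mul(I, Pow(-19562, -1)), Mul(-11159, Pow(-15641, -1))), Mul(-1, Function('a')(-9))) = Add(Add(Mul(-14704, Pow(-19562, -1)), Mul(-11159, Pow(-15641, -1))), Mul(-1, Mul(-32, Pow(-9, 2)))) = Add(Add(Mul(-14704, Rational(-1, 19562)), Mul(-11159, Rational(-1, 15641))), Mul(-1, Mul(-32, 81))) = Add(Add(Rational(7352, 9781), Rational(11159, 15641)), Mul(-1, -2592)) = Add(Rational(224138811, 152984621), 2592) = Rational(396760276443, 152984621)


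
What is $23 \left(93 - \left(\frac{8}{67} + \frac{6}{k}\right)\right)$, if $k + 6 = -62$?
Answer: $\frac{4871009}{2278} \approx 2138.3$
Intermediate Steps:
$k = -68$ ($k = -6 - 62 = -68$)
$23 \left(93 - \left(\frac{8}{67} + \frac{6}{k}\right)\right) = 23 \left(93 - \left(- \frac{3}{34} + \frac{8}{67}\right)\right) = 23 \left(93 - \frac{71}{2278}\right) = 23 \cdot \frac{211783}{2278} = \frac{4871009}{2278}$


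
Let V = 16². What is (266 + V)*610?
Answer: 318420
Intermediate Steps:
V = 256
(266 + V)*610 = (266 + 256)*610 = 522*610 = 318420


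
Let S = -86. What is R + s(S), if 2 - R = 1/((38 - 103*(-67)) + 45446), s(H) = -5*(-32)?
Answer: 8486369/52385 ≈ 162.00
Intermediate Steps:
s(H) = 160
R = 104769/52385 (R = 2 - 1/((38 - 103*(-67)) + 45446) = 2 - 1/((38 + 6901) + 45446) = 2 - 1/(6939 + 45446) = 2 - 1/52385 = 104769/52385 ≈ 2.0000)
R + s(S) = 104769/52385 + 160 = 8486369/52385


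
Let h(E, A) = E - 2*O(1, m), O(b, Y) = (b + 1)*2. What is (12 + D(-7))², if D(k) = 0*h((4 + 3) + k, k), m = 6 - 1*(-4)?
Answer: 144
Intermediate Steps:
m = 10 (m = 6 + 4 = 10)
O(b, Y) = 2 + 2*b (O(b, Y) = (1 + b)*2 = 2 + 2*b)
h(E, A) = -8 + E (h(E, A) = E - 2*(2 + 2*1) = E - 2*(2 + 2) = E - 2*4 = E - 8 = -8 + E)
D(k) = 0 (D(k) = 0*(-8 + ((4 + 3) + k)) = 0*(-8 + (7 + k)) = 0*(-1 + k) = 0)
(12 + D(-7))² = (12 + 0)² = 12² = 144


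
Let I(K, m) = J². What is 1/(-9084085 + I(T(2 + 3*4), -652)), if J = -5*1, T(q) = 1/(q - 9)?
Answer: -1/9084060 ≈ -1.1008e-7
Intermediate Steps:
T(q) = 1/(-9 + q)
J = -5
I(K, m) = 25 (I(K, m) = (-5)² = 25)
1/(-9084085 + I(T(2 + 3*4), -652)) = 1/(-9084085 + 25) = 1/(-9084060) = -1/9084060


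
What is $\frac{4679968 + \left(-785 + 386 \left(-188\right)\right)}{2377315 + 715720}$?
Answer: $\frac{921323}{618607} \approx 1.4894$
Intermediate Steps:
$\frac{4679968 + \left(-785 + 386 \left(-188\right)\right)}{2377315 + 715720} = \frac{4679968 - 73353}{3093035} = \left(4679968 - 73353\right) \frac{1}{3093035} = 4606615 \cdot \frac{1}{3093035} = \frac{921323}{618607}$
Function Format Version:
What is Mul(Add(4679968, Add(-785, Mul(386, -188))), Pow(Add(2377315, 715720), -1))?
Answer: Rational(921323, 618607) ≈ 1.4894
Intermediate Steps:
Mul(Add(4679968, Add(-785, Mul(386, -188))), Pow(Add(2377315, 715720), -1)) = Mul(Add(4679968, Add(-785, -72568)), Pow(3093035, -1)) = Mul(Add(4679968, -73353), Rational(1, 3093035)) = Mul(4606615, Rational(1, 3093035)) = Rational(921323, 618607)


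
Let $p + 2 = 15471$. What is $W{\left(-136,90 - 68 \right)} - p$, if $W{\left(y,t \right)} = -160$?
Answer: $-15629$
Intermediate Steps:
$p = 15469$ ($p = -2 + 15471 = 15469$)
$W{\left(-136,90 - 68 \right)} - p = -160 - 15469 = -15629$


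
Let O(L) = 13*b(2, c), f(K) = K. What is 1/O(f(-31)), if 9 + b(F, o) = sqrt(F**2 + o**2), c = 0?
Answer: -1/91 ≈ -0.010989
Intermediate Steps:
b(F, o) = -9 + sqrt(F**2 + o**2)
O(L) = -91 (O(L) = 13*(-9 + sqrt(2**2 + 0**2)) = 13*(-9 + sqrt(4 + 0)) = 13*(-9 + sqrt(4)) = 13*(-9 + 2) = 13*(-7) = -91)
1/O(f(-31)) = 1/(-91) = -1/91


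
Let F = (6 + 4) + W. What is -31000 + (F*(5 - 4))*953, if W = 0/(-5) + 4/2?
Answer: -19564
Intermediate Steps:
W = 2 (W = 0*(-⅕) + 4*(½) = 0 + 2 = 2)
F = 12 (F = (6 + 4) + 2 = 10 + 2 = 12)
-31000 + (F*(5 - 4))*953 = -31000 + (12*(5 - 4))*953 = -31000 + (12*1)*953 = -31000 + 12*953 = -31000 + 11436 = -19564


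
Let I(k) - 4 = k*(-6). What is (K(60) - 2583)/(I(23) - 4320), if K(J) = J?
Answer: 2523/4454 ≈ 0.56646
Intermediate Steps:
I(k) = 4 - 6*k (I(k) = 4 + k*(-6) = 4 - 6*k)
(K(60) - 2583)/(I(23) - 4320) = (60 - 2583)/((4 - 6*23) - 4320) = -2523/((4 - 138) - 4320) = -2523/(-134 - 4320) = -2523/(-4454) = -2523*(-1/4454) = 2523/4454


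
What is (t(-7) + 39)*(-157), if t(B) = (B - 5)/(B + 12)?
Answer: -28731/5 ≈ -5746.2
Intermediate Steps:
t(B) = (-5 + B)/(12 + B)
(t(-7) + 39)*(-157) = ((-5 - 7)/(12 - 7) + 39)*(-157) = (-12/5 + 39)*(-157) = (183/5)*(-157) = -28731/5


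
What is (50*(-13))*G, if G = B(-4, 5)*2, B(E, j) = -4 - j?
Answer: 11700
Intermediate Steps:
G = -18 (G = (-4 - 1*5)*2 = (-4 - 5)*2 = -9*2 = -18)
(50*(-13))*G = (50*(-13))*(-18) = -650*(-18) = 11700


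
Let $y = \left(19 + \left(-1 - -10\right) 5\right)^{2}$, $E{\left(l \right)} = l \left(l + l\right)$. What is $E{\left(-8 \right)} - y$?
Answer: $-3968$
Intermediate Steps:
$E{\left(l \right)} = 2 l^{2}$ ($E{\left(l \right)} = l 2 l = 2 l^{2}$)
$y = 4096$ ($y = \left(19 + \left(-1 + 10\right) 5\right)^{2} = \left(19 + 9 \cdot 5\right)^{2} = \left(19 + 45\right)^{2} = 64^{2} = 4096$)
$E{\left(-8 \right)} - y = 2 \left(-8\right)^{2} - 4096 = 2 \cdot 64 - 4096 = 128 - 4096 = -3968$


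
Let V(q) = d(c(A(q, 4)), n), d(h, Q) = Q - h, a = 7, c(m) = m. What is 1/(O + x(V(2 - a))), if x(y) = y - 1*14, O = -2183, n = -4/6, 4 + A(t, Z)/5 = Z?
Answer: -3/6593 ≈ -0.00045503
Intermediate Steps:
A(t, Z) = -20 + 5*Z
n = -⅔ (n = -4*⅙ = -⅔ ≈ -0.66667)
V(q) = -⅔ (V(q) = -⅔ - (-20 + 5*4) = -⅔ - (-20 + 20) = -⅔ - 1*0 = -⅔ + 0 = -⅔)
x(y) = -14 + y (x(y) = y - 14 = -14 + y)
1/(O + x(V(2 - a))) = 1/(-2183 + (-14 - ⅔)) = 1/(-2183 - 44/3) = 1/(-6593/3) = -3/6593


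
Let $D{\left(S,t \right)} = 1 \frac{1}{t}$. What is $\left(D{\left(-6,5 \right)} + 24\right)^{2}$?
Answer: $\frac{14641}{25} \approx 585.64$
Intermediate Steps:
$D{\left(S,t \right)} = \frac{1}{t}$
$\left(D{\left(-6,5 \right)} + 24\right)^{2} = \left(\frac{1}{5} + 24\right)^{2} = \left(\frac{121}{5}\right)^{2} = \frac{14641}{25}$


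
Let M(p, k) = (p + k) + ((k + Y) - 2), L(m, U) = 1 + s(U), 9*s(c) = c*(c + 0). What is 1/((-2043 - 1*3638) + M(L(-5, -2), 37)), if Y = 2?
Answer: -9/50450 ≈ -0.00017839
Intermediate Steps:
s(c) = c²/9 (s(c) = (c*(c + 0))/9 = (c*c)/9 = c²/9)
L(m, U) = 1 + U²/9
M(p, k) = p + 2*k (M(p, k) = (p + k) + ((k + 2) - 2) = (k + p) + ((2 + k) - 2) = (k + p) + k = p + 2*k)
1/((-2043 - 1*3638) + M(L(-5, -2), 37)) = 1/((-2043 - 1*3638) + ((1 + (⅑)*(-2)²) + 2*37)) = 1/((-2043 - 3638) + ((1 + (⅑)*4) + 74)) = 1/(-5681 + ((1 + 4/9) + 74)) = 1/(-5681 + (13/9 + 74)) = 1/(-5681 + 679/9) = 1/(-50450/9) = -9/50450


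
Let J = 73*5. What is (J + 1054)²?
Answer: 2013561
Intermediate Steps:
J = 365
(J + 1054)² = (365 + 1054)² = 1419² = 2013561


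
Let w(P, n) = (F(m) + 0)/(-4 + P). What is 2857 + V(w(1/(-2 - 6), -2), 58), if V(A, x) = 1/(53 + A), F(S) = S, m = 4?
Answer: 4905502/1717 ≈ 2857.0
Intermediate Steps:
w(P, n) = 4/(-4 + P) (w(P, n) = (4 + 0)/(-4 + P) = 4/(-4 + P))
2857 + V(w(1/(-2 - 6), -2), 58) = 2857 + 1/(53 + 4/(-4 + 1/(-2 - 6))) = 2857 + 1/(53 + 4/(-4 + 1/(-8))) = 2857 + 1/(53 + 4/(-4 - ⅛)) = 2857 + 1/(53 + 4/(-33/8)) = 2857 + 1/(53 + 4*(-8/33)) = 2857 + 1/(53 - 32/33) = 2857 + 1/(1717/33) = 2857 + 33/1717 = 4905502/1717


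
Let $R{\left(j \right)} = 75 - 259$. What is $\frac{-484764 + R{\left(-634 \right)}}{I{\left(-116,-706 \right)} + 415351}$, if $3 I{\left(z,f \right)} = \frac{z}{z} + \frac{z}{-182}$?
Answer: $- \frac{33097701}{28347743} \approx -1.1676$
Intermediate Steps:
$I{\left(z,f \right)} = \frac{1}{3} - \frac{z}{546}$ ($I{\left(z,f \right)} = \frac{\frac{z}{z} + \frac{z}{-182}}{3} = \frac{1 + z \left(- \frac{1}{182}\right)}{3} = \frac{1 - \frac{z}{182}}{3} = \frac{1}{3} - \frac{z}{546}$)
$R{\left(j \right)} = -184$
$\frac{-484764 + R{\left(-634 \right)}}{I{\left(-116,-706 \right)} + 415351} = \frac{-484764 - 184}{\left(\frac{1}{3} - - \frac{58}{273}\right) + 415351} = - \frac{484948}{\left(\frac{1}{3} + \frac{58}{273}\right) + 415351} = - \frac{484948}{\frac{149}{273} + 415351} = - \frac{484948}{\frac{113390972}{273}} = \left(-484948\right) \frac{273}{113390972} = - \frac{33097701}{28347743}$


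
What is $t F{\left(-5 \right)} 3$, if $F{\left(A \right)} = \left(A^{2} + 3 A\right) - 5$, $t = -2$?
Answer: $-30$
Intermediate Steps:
$F{\left(A \right)} = -5 + A^{2} + 3 A$
$t F{\left(-5 \right)} 3 = - 2 \left(-5 + \left(-5\right)^{2} + 3 \left(-5\right)\right) 3 = - 2 \left(-5 + 25 - 15\right) 3 = \left(-2\right) 5 \cdot 3 = \left(-10\right) 3 = -30$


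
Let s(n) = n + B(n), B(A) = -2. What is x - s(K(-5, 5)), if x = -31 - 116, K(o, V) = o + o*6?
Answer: -110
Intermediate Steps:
K(o, V) = 7*o (K(o, V) = o + 6*o = 7*o)
s(n) = -2 + n (s(n) = n - 2 = -2 + n)
x = -147
x - s(K(-5, 5)) = -147 - (-2 + 7*(-5)) = -147 - (-2 - 35) = -147 - 1*(-37) = -147 + 37 = -110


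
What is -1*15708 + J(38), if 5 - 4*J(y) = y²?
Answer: -64271/4 ≈ -16068.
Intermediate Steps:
J(y) = 5/4 - y²/4
-1*15708 + J(38) = -1*15708 + (5/4 - ¼*38²) = -15708 + (5/4 - ¼*1444) = -15708 + (5/4 - 361) = -15708 - 1439/4 = -64271/4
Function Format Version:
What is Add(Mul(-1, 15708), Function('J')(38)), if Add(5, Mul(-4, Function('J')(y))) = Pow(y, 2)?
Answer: Rational(-64271, 4) ≈ -16068.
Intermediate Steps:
Function('J')(y) = Add(Rational(5, 4), Mul(Rational(-1, 4), Pow(y, 2)))
Add(Mul(-1, 15708), Function('J')(38)) = Add(Mul(-1, 15708), Add(Rational(5, 4), Mul(Rational(-1, 4), Pow(38, 2)))) = Add(-15708, Add(Rational(5, 4), Mul(Rational(-1, 4), 1444))) = Add(-15708, Add(Rational(5, 4), -361)) = Add(-15708, Rational(-1439, 4)) = Rational(-64271, 4)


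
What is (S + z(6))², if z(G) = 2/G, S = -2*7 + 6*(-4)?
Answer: 12769/9 ≈ 1418.8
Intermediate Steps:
S = -38 (S = -14 - 24 = -38)
(S + z(6))² = (-38 + 2/6)² = (-38 + 2*(⅙))² = (-38 + ⅓)² = (-113/3)² = 12769/9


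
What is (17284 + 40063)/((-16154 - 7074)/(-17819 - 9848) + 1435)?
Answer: 1586619449/39725373 ≈ 39.940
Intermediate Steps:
(17284 + 40063)/((-16154 - 7074)/(-17819 - 9848) + 1435) = 57347/(-23228/(-27667) + 1435) = 57347/(-23228*(-1/27667) + 1435) = 57347/(23228/27667 + 1435) = 57347/(39725373/27667) = 57347*(27667/39725373) = 1586619449/39725373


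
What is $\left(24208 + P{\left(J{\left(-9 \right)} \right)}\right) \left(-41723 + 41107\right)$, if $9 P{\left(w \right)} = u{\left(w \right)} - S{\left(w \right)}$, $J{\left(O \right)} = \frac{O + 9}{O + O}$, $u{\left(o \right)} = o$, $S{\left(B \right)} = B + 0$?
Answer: $-14912128$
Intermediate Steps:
$S{\left(B \right)} = B$
$J{\left(O \right)} = \frac{9 + O}{2 O}$
$P{\left(w \right)} = 0$ ($P{\left(w \right)} = \frac{w - w}{9} = \frac{1}{9} \cdot 0 = 0$)
$\left(24208 + P{\left(J{\left(-9 \right)} \right)}\right) \left(-41723 + 41107\right) = \left(24208 + 0\right) \left(-41723 + 41107\right) = 24208 \left(-616\right) = -14912128$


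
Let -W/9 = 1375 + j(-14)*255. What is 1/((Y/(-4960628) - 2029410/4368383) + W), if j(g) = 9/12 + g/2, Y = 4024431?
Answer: 5417480756131/10658753387624268 ≈ 0.00050827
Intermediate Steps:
j(g) = ¾ + g/2 (j(g) = 9*(1/12) + g*(½) = ¾ + g/2)
W = 7875/4 (W = -9*(1375 + (¾ + (½)*(-14))*255) = -9*(1375 + (¾ - 7)*255) = -9*(1375 - 25/4*255) = -9*(1375 - 6375/4) = -9*(-875/4) = 7875/4 ≈ 1968.8)
1/((Y/(-4960628) - 2029410/4368383) + W) = 1/((4024431/(-4960628) - 2029410/4368383) + 7875/4) = 1/((4024431*(-1/4960628) - 2029410*1/4368383) + 7875/4) = 1/((-4024431/4960628 - 2029410/4368383) + 7875/4) = 1/(-27647404034553/21669923024524 + 7875/4) = 1/(10658753387624268/5417480756131) = 5417480756131/10658753387624268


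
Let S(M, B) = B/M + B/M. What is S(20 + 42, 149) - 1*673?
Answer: -20714/31 ≈ -668.19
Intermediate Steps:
S(M, B) = 2*B/M
S(20 + 42, 149) - 1*673 = 2*149/(20 + 42) - 1*673 = 2*149/62 - 673 = 2*149*(1/62) - 673 = 149/31 - 673 = -20714/31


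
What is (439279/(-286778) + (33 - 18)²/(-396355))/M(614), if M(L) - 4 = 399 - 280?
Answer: -34834990619/2796180997074 ≈ -0.012458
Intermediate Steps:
M(L) = 123 (M(L) = 4 + (399 - 280) = 4 + 119 = 123)
(439279/(-286778) + (33 - 18)²/(-396355))/M(614) = (439279/(-286778) + (33 - 18)²/(-396355))/123 = (439279*(-1/286778) + 15²*(-1/396355))*(1/123) = (-439279/286778 + 225*(-1/396355))*(1/123) = (-439279/286778 - 45/79271)*(1/123) = -34834990619/22733178838*1/123 = -34834990619/2796180997074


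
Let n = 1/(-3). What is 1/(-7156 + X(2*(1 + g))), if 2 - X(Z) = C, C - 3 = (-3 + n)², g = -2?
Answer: -9/64513 ≈ -0.00013951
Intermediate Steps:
n = -⅓ ≈ -0.33333
C = 127/9 (C = 3 + (-3 - ⅓)² = 3 + (-10/3)² = 3 + 100/9 = 127/9 ≈ 14.111)
X(Z) = -109/9 (X(Z) = 2 - 1*127/9 = 2 - 127/9 = -109/9)
1/(-7156 + X(2*(1 + g))) = 1/(-7156 - 109/9) = 1/(-64513/9) = -9/64513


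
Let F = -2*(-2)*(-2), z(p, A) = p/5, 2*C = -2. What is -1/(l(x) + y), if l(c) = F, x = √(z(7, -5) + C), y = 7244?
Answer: -1/7236 ≈ -0.00013820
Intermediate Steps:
C = -1 (C = (½)*(-2) = -1)
z(p, A) = p/5 (z(p, A) = p*(⅕) = p/5)
F = -8 (F = 4*(-2) = -8)
x = √10/5 (x = √((⅕)*7 - 1) = √(7/5 - 1) = √(⅖) = √10/5 ≈ 0.63246)
l(c) = -8
-1/(l(x) + y) = -1/(-8 + 7244) = -1/7236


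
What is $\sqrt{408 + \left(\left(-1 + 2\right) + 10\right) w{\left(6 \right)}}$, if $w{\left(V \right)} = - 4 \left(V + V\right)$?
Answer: $2 i \sqrt{30} \approx 10.954 i$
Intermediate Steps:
$w{\left(V \right)} = - 8 V$ ($w{\left(V \right)} = - 4 \cdot 2 V = - 8 V$)
$\sqrt{408 + \left(\left(-1 + 2\right) + 10\right) w{\left(6 \right)}} = \sqrt{408 + \left(\left(-1 + 2\right) + 10\right) \left(\left(-8\right) 6\right)} = \sqrt{408 + \left(1 + 10\right) \left(-48\right)} = \sqrt{408 + 11 \left(-48\right)} = \sqrt{408 - 528} = \sqrt{-120} = 2 i \sqrt{30}$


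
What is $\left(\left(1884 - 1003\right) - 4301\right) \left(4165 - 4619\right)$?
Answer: $1552680$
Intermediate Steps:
$\left(\left(1884 - 1003\right) - 4301\right) \left(4165 - 4619\right) = \left(881 - 4301\right) \left(-454\right) = \left(-3420\right) \left(-454\right) = 1552680$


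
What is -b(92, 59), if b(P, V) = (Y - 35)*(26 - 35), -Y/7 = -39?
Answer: 2142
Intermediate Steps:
Y = 273 (Y = -7*(-39) = 273)
b(P, V) = -2142 (b(P, V) = (273 - 35)*(26 - 35) = 238*(-9) = -2142)
-b(92, 59) = -1*(-2142) = 2142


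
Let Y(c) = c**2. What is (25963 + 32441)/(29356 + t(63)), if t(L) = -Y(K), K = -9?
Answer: 58404/29275 ≈ 1.9950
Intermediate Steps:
t(L) = -81 (t(L) = -1*(-9)**2 = -1*81 = -81)
(25963 + 32441)/(29356 + t(63)) = (25963 + 32441)/(29356 - 81) = 58404/29275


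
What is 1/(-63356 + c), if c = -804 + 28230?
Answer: -1/35930 ≈ -2.7832e-5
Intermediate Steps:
c = 27426
1/(-63356 + c) = 1/(-63356 + 27426) = 1/(-35930) = -1/35930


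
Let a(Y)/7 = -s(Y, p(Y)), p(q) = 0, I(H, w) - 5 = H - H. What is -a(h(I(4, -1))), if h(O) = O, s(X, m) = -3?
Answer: -21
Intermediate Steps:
I(H, w) = 5 (I(H, w) = 5 + (H - H) = 5 + 0 = 5)
a(Y) = 21 (a(Y) = 7*(-1*(-3)) = 7*3 = 21)
-a(h(I(4, -1))) = -1*21 = -21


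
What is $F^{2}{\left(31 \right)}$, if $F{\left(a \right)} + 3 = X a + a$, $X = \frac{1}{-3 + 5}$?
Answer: $\frac{7569}{4} \approx 1892.3$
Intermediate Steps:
$X = \frac{1}{2} \approx 0.5$
$F{\left(a \right)} = -3 + \frac{3 a}{2}$ ($F{\left(a \right)} = -3 + \left(\frac{a}{2} + a\right) = -3 + \frac{3 a}{2}$)
$F^{2}{\left(31 \right)} = \left(-3 + \frac{3}{2} \cdot 31\right)^{2} = \left(-3 + \frac{93}{2}\right)^{2} = \left(\frac{87}{2}\right)^{2} = \frac{7569}{4}$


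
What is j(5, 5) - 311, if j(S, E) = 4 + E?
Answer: -302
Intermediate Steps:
j(5, 5) - 311 = (4 + 5) - 311 = 9 - 311 = -302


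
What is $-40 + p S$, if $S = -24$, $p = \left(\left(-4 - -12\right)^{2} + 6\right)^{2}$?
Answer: $-117640$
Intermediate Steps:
$p = 4900$ ($p = \left(\left(-4 + 12\right)^{2} + 6\right)^{2} = \left(8^{2} + 6\right)^{2} = \left(64 + 6\right)^{2} = 70^{2} = 4900$)
$-40 + p S = -40 + 4900 \left(-24\right) = -40 - 117600 = -117640$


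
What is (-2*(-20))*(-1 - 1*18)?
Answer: -760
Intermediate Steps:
(-2*(-20))*(-1 - 1*18) = 40*(-1 - 18) = 40*(-19) = -760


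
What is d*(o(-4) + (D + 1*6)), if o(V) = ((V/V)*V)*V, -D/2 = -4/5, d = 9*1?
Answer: 1062/5 ≈ 212.40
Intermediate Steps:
d = 9
D = 8/5 (D = -(-8)/5 = -2*(-⅘) = 8/5 ≈ 1.6000)
o(V) = V² (o(V) = (1*V)*V = V*V = V²)
d*(o(-4) + (D + 1*6)) = 9*((-4)² + (8/5 + 1*6)) = 9*(16 + (8/5 + 6)) = 9*(16 + 38/5) = 9*(118/5) = 1062/5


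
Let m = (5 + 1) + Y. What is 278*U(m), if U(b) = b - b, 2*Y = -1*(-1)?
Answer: 0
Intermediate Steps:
Y = ½ (Y = (-1*(-1))/2 = (½)*1 = ½ ≈ 0.50000)
m = 13/2 (m = (5 + 1) + ½ = 6 + ½ = 13/2 ≈ 6.5000)
U(b) = 0
278*U(m) = 278*0 = 0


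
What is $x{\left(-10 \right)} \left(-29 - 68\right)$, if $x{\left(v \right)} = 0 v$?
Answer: $0$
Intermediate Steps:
$x{\left(v \right)} = 0$
$x{\left(-10 \right)} \left(-29 - 68\right) = 0 \left(-29 - 68\right) = 0 \left(-97\right) = 0$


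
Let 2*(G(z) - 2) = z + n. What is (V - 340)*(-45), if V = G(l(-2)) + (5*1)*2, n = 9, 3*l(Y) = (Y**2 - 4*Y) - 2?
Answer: 28965/2 ≈ 14483.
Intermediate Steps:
l(Y) = -2/3 - 4*Y/3 + Y**2/3 (l(Y) = ((Y**2 - 4*Y) - 2)/3 = (-2 + Y**2 - 4*Y)/3 = -2/3 - 4*Y/3 + Y**2/3)
G(z) = 13/2 + z/2 (G(z) = 2 + (z + 9)/2 = 2 + (9 + z)/2 = 2 + (9/2 + z/2) = 13/2 + z/2)
V = 109/6 (V = (13/2 + (-2/3 - 4/3*(-2) + (1/3)*(-2)**2)/2) + (5*1)*2 = (13/2 + (-2/3 + 8/3 + (1/3)*4)/2) + 5*2 = (13/2 + (-2/3 + 8/3 + 4/3)/2) + 10 = (13/2 + (1/2)*(10/3)) + 10 = (13/2 + 5/3) + 10 = 49/6 + 10 = 109/6 ≈ 18.167)
(V - 340)*(-45) = (109/6 - 340)*(-45) = -1931/6*(-45) = 28965/2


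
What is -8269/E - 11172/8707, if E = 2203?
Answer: -96610099/19181521 ≈ -5.0366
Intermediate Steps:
-8269/E - 11172/8707 = -8269/2203 - 11172/8707 = -96610099/19181521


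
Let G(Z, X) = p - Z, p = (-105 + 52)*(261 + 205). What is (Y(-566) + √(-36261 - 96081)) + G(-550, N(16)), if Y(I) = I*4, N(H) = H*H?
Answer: -26412 + I*√132342 ≈ -26412.0 + 363.79*I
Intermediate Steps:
p = -24698 (p = -53*466 = -24698)
N(H) = H²
G(Z, X) = -24698 - Z
Y(I) = 4*I
(Y(-566) + √(-36261 - 96081)) + G(-550, N(16)) = (4*(-566) + √(-36261 - 96081)) + (-24698 - 1*(-550)) = (-2264 + √(-132342)) + (-24698 + 550) = (-2264 + I*√132342) - 24148 = -26412 + I*√132342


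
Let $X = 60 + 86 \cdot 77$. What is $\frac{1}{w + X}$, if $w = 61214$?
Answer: $\frac{1}{67896} \approx 1.4728 \cdot 10^{-5}$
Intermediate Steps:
$X = 6682$ ($X = 60 + 6622 = 6682$)
$\frac{1}{w + X} = \frac{1}{61214 + 6682} = \frac{1}{67896}$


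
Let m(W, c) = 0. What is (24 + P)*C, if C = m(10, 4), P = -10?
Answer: 0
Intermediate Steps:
C = 0
(24 + P)*C = (24 - 10)*0 = 14*0 = 0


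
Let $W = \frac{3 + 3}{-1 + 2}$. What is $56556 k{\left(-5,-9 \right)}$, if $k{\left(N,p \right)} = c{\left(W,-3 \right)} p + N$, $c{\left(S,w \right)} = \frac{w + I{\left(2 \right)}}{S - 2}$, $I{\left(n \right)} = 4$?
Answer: $-410031$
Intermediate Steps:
$W = 6$ ($W = \frac{6}{1} = 6 \cdot 1 = 6$)
$c{\left(S,w \right)} = \frac{4 + w}{-2 + S}$ ($c{\left(S,w \right)} = \frac{w + 4}{S - 2} = \frac{4 + w}{-2 + S}$)
$k{\left(N,p \right)} = N + \frac{p}{4}$ ($k{\left(N,p \right)} = \frac{4 - 3}{-2 + 6} p + N = \frac{1}{4} \cdot 1 p + N = \frac{p}{4} + N = N + \frac{p}{4}$)
$56556 k{\left(-5,-9 \right)} = 56556 \left(-5 + \frac{1}{4} \left(-9\right)\right) = 56556 \left(-5 - \frac{9}{4}\right) = 56556 \left(- \frac{29}{4}\right) = -410031$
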